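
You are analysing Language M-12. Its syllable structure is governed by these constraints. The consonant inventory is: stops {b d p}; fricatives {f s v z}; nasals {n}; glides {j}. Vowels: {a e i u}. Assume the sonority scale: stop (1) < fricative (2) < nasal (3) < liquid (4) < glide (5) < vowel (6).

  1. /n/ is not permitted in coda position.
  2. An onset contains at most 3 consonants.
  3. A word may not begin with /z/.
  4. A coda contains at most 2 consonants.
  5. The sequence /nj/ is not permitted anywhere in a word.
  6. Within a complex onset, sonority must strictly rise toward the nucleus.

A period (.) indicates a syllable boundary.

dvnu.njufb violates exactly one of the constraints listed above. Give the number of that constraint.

dvnu.njufb: contains banned sequence /nj/.
This is a violation of constraint 5: "The sequence /nj/ is not permitted anywhere in a word."
The remaining constraints (1, 2, 3, 4, 6) are satisfied.

5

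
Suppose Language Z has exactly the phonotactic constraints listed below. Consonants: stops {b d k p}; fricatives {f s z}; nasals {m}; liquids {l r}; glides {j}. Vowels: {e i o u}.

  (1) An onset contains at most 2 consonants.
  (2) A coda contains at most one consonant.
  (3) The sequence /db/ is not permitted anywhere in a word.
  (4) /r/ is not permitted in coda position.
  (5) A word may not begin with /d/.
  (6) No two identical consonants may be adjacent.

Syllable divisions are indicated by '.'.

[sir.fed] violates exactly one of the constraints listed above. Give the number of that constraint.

[sir.fed]: syllable 1 coda contains /r/.
This is a violation of constraint 4: "/r/ is not permitted in coda position."
The remaining constraints (1, 2, 3, 5, 6) are satisfied.

4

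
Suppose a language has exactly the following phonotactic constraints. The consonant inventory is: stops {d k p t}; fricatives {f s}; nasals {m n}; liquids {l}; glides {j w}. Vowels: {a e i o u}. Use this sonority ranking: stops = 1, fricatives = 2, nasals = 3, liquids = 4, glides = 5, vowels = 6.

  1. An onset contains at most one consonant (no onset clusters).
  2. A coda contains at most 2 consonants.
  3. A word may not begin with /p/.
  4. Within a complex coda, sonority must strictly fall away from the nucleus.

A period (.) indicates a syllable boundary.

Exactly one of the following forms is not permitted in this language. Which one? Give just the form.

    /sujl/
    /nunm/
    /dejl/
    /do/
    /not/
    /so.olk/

/sujl/ — σ1 onset /s/, coda /jl/ (5→4 falls) ok → permitted
/nunm/ — violates constraint 4: syllable 1 coda /nm/: /n/ (nasal, 3) → /m/ (nasal, 3) does not fall → not permitted
/dejl/ — σ1 onset /d/, coda /jl/ (5→4 falls) ok → permitted
/do/ — σ1 onset /d/, coda /∅/ ok → permitted
/not/ — σ1 onset /n/, coda /t/ ok → permitted
/so.olk/ — σ1 onset /s/, coda /∅/ ok; σ2 onset /∅/, coda /lk/ (4→1 falls) ok → permitted

/nunm/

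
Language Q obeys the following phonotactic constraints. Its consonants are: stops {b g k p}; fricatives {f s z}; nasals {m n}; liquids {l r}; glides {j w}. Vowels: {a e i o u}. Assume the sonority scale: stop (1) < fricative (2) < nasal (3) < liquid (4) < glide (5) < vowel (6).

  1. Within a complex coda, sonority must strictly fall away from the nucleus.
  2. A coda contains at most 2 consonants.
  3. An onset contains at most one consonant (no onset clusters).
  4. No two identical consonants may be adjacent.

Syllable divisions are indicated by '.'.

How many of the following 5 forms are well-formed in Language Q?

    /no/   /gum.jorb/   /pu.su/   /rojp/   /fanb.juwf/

5

/no/ — σ1 onset /n/, coda /∅/ ok → well-formed
/gum.jorb/ — σ1 onset /g/, coda /m/ ok; σ2 onset /j/, coda /rb/ (4→1 falls) ok → well-formed
/pu.su/ — σ1 onset /p/, coda /∅/ ok; σ2 onset /s/, coda /∅/ ok → well-formed
/rojp/ — σ1 onset /r/, coda /jp/ (5→1 falls) ok → well-formed
/fanb.juwf/ — σ1 onset /f/, coda /nb/ (3→1 falls) ok; σ2 onset /j/, coda /wf/ (5→2 falls) ok → well-formed
Well-formed: /no/, /gum.jorb/, /pu.su/, /rojp/, /fanb.juwf/ → 5.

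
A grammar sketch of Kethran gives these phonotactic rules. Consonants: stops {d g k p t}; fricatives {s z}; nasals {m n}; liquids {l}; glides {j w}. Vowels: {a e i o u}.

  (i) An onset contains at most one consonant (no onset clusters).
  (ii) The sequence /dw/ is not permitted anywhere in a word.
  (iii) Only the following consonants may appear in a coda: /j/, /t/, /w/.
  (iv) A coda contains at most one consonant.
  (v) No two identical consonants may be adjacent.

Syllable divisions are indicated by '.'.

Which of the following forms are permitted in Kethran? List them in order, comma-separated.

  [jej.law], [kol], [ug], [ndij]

[jej.law] — σ1 onset /j/, coda /j/ ok; σ2 onset /l/, coda /w/ ok → permitted
[kol] — violates constraint (iii): syllable 1 coda contains /l/, which is not a licensed coda consonant → not permitted
[ug] — violates constraint (iii): syllable 1 coda contains /g/, which is not a licensed coda consonant → not permitted
[ndij] — violates constraint (i): syllable 1 onset /nd/ has 2 consonants (> 1) → not permitted

[jej.law]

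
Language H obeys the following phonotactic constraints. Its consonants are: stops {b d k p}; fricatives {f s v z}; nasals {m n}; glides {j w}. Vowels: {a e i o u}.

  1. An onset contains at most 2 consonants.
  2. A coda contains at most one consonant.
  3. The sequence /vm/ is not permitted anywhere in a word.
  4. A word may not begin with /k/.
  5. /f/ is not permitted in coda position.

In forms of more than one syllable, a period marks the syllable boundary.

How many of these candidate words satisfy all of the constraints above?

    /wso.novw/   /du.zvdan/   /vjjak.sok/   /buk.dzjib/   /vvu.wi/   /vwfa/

/wso.novw/ — violates constraint 2: syllable 2 coda /vw/ has 2 consonants (> 1) → not permitted
/du.zvdan/ — violates constraint 1: syllable 2 onset /zvd/ has 3 consonants (> 2) → not permitted
/vjjak.sok/ — violates constraint 1: syllable 1 onset /vjj/ has 3 consonants (> 2) → not permitted
/buk.dzjib/ — violates constraint 1: syllable 2 onset /dzj/ has 3 consonants (> 2) → not permitted
/vvu.wi/ — σ1 onset /vv/ (2C), coda /∅/ ok; σ2 onset /w/, coda /∅/ ok → permitted
/vwfa/ — violates constraint 1: syllable 1 onset /vwf/ has 3 consonants (> 2) → not permitted
Permitted: /vvu.wi/ → 1.

1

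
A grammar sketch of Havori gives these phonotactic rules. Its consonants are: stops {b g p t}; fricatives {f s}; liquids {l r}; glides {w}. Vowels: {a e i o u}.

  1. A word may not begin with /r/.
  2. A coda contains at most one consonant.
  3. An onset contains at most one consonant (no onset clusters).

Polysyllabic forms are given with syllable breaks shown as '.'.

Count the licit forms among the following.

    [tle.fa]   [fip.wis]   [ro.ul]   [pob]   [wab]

3

[tle.fa] — violates constraint 3: syllable 1 onset /tl/ has 2 consonants (> 1) → illicit
[fip.wis] — σ1 onset /f/, coda /p/ ok; σ2 onset /w/, coda /s/ ok → licit
[ro.ul] — violates constraint 1: word begins with /r/ → illicit
[pob] — σ1 onset /p/, coda /b/ ok → licit
[wab] — σ1 onset /w/, coda /b/ ok → licit
Licit: [fip.wis], [pob], [wab] → 3.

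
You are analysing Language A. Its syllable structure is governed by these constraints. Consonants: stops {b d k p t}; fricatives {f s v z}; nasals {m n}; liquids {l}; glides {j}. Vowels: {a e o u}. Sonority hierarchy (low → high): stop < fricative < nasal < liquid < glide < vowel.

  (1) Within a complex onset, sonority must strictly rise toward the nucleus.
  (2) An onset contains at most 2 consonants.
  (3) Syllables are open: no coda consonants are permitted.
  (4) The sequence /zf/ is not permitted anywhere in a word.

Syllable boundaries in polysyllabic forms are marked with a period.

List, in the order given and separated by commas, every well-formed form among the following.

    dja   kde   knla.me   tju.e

dja — σ1 onset /dj/ (1→5 rises), coda /∅/ ok → well-formed
kde — violates constraint 1: syllable 1 onset /kd/: /k/ (stop, 1) → /d/ (stop, 1) does not rise → ill-formed
knla.me — violates constraint 2: syllable 1 onset /knl/ has 3 consonants (> 2) → ill-formed
tju.e — σ1 onset /tj/ (1→5 rises), coda /∅/ ok; σ2 onset /∅/, coda /∅/ ok → well-formed

dja, tju.e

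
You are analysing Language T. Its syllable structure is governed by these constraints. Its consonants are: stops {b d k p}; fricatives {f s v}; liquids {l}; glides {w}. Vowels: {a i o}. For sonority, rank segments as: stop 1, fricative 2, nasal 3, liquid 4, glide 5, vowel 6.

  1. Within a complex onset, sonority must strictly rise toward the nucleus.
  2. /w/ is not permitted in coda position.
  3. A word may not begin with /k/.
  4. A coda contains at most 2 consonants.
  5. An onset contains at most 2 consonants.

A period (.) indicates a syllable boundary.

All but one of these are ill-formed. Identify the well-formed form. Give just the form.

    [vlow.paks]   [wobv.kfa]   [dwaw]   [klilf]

[vlow.paks] — violates constraint 2: syllable 1 coda contains /w/ → ill-formed
[wobv.kfa] — σ1 onset /w/, coda /bv/ (2C) ok; σ2 onset /kf/ (1→2 rises), coda /∅/ ok → well-formed
[dwaw] — violates constraint 2: syllable 1 coda contains /w/ → ill-formed
[klilf] — violates constraint 3: word begins with /k/ → ill-formed

[wobv.kfa]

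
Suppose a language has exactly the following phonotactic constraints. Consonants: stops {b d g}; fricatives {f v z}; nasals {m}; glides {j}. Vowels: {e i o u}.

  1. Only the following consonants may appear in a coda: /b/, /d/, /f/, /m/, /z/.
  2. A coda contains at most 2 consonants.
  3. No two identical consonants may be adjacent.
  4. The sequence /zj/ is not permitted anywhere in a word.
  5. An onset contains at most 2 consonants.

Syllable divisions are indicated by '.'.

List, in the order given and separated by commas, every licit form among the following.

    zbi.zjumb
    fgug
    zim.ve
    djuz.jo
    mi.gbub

zim.ve, mi.gbub

zbi.zjumb — violates constraint 4: contains banned sequence /zj/ → illicit
fgug — violates constraint 1: syllable 1 coda contains /g/, which is not a licensed coda consonant → illicit
zim.ve — σ1 onset /z/, coda /m/ ok; σ2 onset /v/, coda /∅/ ok → licit
djuz.jo — violates constraint 4: contains banned sequence /zj/ → illicit
mi.gbub — σ1 onset /m/, coda /∅/ ok; σ2 onset /gb/ (2C), coda /b/ ok → licit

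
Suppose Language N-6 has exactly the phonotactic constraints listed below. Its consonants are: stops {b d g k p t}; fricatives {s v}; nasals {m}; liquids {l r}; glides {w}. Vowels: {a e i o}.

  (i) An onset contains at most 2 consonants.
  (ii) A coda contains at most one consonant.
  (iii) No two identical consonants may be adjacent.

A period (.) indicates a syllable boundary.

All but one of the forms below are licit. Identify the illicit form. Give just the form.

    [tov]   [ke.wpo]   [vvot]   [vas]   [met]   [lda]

[vvot]

[tov] — σ1 onset /t/, coda /v/ ok → licit
[ke.wpo] — σ1 onset /k/, coda /∅/ ok; σ2 onset /wp/ (2C), coda /∅/ ok → licit
[vvot] — violates constraint (iii): adjacent identical consonants /vv/ → illicit
[vas] — σ1 onset /v/, coda /s/ ok → licit
[met] — σ1 onset /m/, coda /t/ ok → licit
[lda] — σ1 onset /ld/ (2C), coda /∅/ ok → licit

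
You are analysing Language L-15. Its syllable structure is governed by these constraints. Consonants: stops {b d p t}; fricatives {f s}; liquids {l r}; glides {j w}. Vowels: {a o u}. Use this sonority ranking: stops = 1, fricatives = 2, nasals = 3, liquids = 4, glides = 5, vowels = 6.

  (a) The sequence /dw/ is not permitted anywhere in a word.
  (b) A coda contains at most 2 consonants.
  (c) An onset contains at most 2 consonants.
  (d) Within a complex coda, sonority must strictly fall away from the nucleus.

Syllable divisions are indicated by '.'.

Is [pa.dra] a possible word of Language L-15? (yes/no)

[pa.dra] — σ1 onset /p/, coda /∅/ ok; σ2 onset /dr/ (2C), coda /∅/ ok → permitted

yes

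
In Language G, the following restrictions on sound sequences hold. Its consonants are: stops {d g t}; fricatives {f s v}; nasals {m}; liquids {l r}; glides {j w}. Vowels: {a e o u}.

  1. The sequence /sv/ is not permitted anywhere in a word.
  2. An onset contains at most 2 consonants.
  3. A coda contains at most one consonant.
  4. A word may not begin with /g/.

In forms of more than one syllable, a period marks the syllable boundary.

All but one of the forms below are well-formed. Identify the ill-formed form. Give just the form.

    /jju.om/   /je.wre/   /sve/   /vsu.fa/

/sve/

/jju.om/ — σ1 onset /jj/ (2C), coda /∅/ ok; σ2 onset /∅/, coda /m/ ok → well-formed
/je.wre/ — σ1 onset /j/, coda /∅/ ok; σ2 onset /wr/ (2C), coda /∅/ ok → well-formed
/sve/ — violates constraint 1: contains banned sequence /sv/ → ill-formed
/vsu.fa/ — σ1 onset /vs/ (2C), coda /∅/ ok; σ2 onset /f/, coda /∅/ ok → well-formed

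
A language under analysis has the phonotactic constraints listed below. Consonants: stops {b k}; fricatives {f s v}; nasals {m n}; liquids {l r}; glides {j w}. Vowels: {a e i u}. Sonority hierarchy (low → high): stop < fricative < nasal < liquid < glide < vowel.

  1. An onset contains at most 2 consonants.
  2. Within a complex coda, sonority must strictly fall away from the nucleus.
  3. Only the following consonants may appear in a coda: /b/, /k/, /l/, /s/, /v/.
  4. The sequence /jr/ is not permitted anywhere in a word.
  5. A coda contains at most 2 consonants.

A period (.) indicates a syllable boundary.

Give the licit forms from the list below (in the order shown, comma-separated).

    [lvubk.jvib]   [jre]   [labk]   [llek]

[llek]

[lvubk.jvib] — violates constraint 2: syllable 1 coda /bk/: /b/ (stop, 1) → /k/ (stop, 1) does not fall → illicit
[jre] — violates constraint 4: contains banned sequence /jr/ → illicit
[labk] — violates constraint 2: syllable 1 coda /bk/: /b/ (stop, 1) → /k/ (stop, 1) does not fall → illicit
[llek] — σ1 onset /ll/ (2C), coda /k/ ok → licit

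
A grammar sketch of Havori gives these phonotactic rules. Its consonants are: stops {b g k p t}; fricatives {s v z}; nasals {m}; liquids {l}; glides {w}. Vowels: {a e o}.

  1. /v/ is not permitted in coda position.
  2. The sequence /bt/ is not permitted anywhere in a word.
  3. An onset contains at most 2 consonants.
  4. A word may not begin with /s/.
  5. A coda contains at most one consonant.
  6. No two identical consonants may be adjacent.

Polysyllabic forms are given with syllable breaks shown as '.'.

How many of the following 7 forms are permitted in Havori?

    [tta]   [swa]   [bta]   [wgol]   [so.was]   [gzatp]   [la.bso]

[tta] — violates constraint 6: adjacent identical consonants /tt/ → not permitted
[swa] — violates constraint 4: word begins with /s/ → not permitted
[bta] — violates constraint 2: contains banned sequence /bt/ → not permitted
[wgol] — σ1 onset /wg/ (2C), coda /l/ ok → permitted
[so.was] — violates constraint 4: word begins with /s/ → not permitted
[gzatp] — violates constraint 5: syllable 1 coda /tp/ has 2 consonants (> 1) → not permitted
[la.bso] — σ1 onset /l/, coda /∅/ ok; σ2 onset /bs/ (2C), coda /∅/ ok → permitted
Permitted: [wgol], [la.bso] → 2.

2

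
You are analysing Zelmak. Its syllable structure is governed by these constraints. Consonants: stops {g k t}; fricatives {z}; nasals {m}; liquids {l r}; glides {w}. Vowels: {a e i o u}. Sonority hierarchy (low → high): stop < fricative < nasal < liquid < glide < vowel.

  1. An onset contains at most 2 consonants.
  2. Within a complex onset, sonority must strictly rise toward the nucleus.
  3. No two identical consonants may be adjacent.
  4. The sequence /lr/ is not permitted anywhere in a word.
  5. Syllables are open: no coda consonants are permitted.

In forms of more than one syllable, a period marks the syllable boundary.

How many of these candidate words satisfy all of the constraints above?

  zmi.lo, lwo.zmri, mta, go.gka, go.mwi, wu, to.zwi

4

zmi.lo — σ1 onset /zm/ (2→3 rises), coda /∅/ ok; σ2 onset /l/, coda /∅/ ok → permitted
lwo.zmri — violates constraint 1: syllable 2 onset /zmr/ has 3 consonants (> 2) → not permitted
mta — violates constraint 2: syllable 1 onset /mt/: /m/ (nasal, 3) → /t/ (stop, 1) does not rise → not permitted
go.gka — violates constraint 2: syllable 2 onset /gk/: /g/ (stop, 1) → /k/ (stop, 1) does not rise → not permitted
go.mwi — σ1 onset /g/, coda /∅/ ok; σ2 onset /mw/ (3→5 rises), coda /∅/ ok → permitted
wu — σ1 onset /w/, coda /∅/ ok → permitted
to.zwi — σ1 onset /t/, coda /∅/ ok; σ2 onset /zw/ (2→5 rises), coda /∅/ ok → permitted
Permitted: zmi.lo, go.mwi, wu, to.zwi → 4.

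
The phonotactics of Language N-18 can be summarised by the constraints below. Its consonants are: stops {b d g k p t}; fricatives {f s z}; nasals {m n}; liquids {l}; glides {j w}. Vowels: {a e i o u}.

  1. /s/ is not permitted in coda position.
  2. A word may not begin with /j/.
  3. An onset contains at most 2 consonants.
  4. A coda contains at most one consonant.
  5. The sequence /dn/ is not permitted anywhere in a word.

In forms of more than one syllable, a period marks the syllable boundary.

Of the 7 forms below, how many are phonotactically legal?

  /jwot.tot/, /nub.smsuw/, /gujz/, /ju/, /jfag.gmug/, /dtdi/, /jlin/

/jwot.tot/ — violates constraint 2: word begins with /j/ → phonotactically illegal
/nub.smsuw/ — violates constraint 3: syllable 2 onset /sms/ has 3 consonants (> 2) → phonotactically illegal
/gujz/ — violates constraint 4: syllable 1 coda /jz/ has 2 consonants (> 1) → phonotactically illegal
/ju/ — violates constraint 2: word begins with /j/ → phonotactically illegal
/jfag.gmug/ — violates constraint 2: word begins with /j/ → phonotactically illegal
/dtdi/ — violates constraint 3: syllable 1 onset /dtd/ has 3 consonants (> 2) → phonotactically illegal
/jlin/ — violates constraint 2: word begins with /j/ → phonotactically illegal
No form is phonotactically legal → 0.

0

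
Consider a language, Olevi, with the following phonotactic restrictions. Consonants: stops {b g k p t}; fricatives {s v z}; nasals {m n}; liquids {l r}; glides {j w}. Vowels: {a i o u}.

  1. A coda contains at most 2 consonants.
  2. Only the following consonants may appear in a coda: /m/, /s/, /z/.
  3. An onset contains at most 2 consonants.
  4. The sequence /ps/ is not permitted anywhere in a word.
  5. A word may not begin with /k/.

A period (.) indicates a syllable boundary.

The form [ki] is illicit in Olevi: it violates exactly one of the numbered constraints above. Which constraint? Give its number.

5

[ki]: word begins with /k/.
This is a violation of constraint 5: "A word may not begin with /k/."
The remaining constraints (1, 2, 3, 4) are satisfied.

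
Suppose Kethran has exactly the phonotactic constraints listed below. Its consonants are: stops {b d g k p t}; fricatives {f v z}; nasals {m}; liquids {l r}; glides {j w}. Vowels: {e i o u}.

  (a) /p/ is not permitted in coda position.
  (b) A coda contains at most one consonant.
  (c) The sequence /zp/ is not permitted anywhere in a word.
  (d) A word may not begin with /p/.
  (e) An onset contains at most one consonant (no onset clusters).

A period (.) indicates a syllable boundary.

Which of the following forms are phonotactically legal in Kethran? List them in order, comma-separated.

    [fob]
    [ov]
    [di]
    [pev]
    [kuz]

[fob], [ov], [di], [kuz]

[fob] — σ1 onset /f/, coda /b/ ok → phonotactically legal
[ov] — σ1 onset /∅/, coda /v/ ok → phonotactically legal
[di] — σ1 onset /d/, coda /∅/ ok → phonotactically legal
[pev] — violates constraint (d): word begins with /p/ → phonotactically illegal
[kuz] — σ1 onset /k/, coda /z/ ok → phonotactically legal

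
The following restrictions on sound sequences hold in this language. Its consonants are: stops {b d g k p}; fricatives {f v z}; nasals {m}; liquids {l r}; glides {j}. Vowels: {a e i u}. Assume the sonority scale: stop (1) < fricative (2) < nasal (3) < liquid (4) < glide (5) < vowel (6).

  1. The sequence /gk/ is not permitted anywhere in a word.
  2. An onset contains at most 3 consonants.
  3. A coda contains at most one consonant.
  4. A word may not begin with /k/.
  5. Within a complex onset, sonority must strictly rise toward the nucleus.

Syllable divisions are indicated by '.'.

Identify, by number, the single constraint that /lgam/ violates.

5

/lgam/: syllable 1 onset /lg/: /l/ (liquid, 4) → /g/ (stop, 1) does not rise.
This is a violation of constraint 5: "Within a complex onset, sonority must strictly rise toward the nucleus."
The remaining constraints (1, 2, 3, 4) are satisfied.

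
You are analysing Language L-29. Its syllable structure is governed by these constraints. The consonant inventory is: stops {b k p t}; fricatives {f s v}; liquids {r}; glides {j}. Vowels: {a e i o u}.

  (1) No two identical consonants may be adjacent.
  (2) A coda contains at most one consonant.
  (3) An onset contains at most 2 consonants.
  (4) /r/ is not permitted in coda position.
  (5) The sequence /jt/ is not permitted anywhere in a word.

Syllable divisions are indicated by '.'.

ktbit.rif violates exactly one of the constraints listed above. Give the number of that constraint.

ktbit.rif: syllable 1 onset /ktb/ has 3 consonants (> 2).
This is a violation of constraint 3: "An onset contains at most 2 consonants."
The remaining constraints (1, 2, 4, 5) are satisfied.

3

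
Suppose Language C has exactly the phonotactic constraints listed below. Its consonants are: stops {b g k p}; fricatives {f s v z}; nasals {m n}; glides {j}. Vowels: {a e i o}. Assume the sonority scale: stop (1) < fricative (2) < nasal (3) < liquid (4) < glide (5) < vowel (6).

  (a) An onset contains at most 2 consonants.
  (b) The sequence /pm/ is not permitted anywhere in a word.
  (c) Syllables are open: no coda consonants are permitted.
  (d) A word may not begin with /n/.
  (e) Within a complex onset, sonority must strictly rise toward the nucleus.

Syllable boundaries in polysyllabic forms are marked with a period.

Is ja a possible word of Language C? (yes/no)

ja — σ1 onset /j/, coda /∅/ ok → permitted

yes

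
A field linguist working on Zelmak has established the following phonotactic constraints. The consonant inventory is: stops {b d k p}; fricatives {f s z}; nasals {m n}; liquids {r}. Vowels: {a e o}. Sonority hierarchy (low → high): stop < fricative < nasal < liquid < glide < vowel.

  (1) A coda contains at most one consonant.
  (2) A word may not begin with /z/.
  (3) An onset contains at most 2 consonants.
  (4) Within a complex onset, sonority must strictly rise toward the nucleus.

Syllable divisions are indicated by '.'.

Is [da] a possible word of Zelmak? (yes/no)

[da] — σ1 onset /d/, coda /∅/ ok → phonotactically legal

yes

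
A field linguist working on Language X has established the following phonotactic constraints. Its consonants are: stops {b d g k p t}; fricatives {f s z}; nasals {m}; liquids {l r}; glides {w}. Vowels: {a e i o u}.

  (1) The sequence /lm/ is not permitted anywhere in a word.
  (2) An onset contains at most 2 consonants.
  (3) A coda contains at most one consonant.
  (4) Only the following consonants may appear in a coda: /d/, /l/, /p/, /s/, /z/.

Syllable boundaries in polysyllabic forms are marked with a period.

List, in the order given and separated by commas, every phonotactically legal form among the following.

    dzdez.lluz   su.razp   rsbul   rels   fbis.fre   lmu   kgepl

fbis.fre

dzdez.lluz — violates constraint 2: syllable 1 onset /dzd/ has 3 consonants (> 2) → phonotactically illegal
su.razp — violates constraint 3: syllable 2 coda /zp/ has 2 consonants (> 1) → phonotactically illegal
rsbul — violates constraint 2: syllable 1 onset /rsb/ has 3 consonants (> 2) → phonotactically illegal
rels — violates constraint 3: syllable 1 coda /ls/ has 2 consonants (> 1) → phonotactically illegal
fbis.fre — σ1 onset /fb/ (2C), coda /s/ ok; σ2 onset /fr/ (2C), coda /∅/ ok → phonotactically legal
lmu — violates constraint 1: contains banned sequence /lm/ → phonotactically illegal
kgepl — violates constraint 3: syllable 1 coda /pl/ has 2 consonants (> 1) → phonotactically illegal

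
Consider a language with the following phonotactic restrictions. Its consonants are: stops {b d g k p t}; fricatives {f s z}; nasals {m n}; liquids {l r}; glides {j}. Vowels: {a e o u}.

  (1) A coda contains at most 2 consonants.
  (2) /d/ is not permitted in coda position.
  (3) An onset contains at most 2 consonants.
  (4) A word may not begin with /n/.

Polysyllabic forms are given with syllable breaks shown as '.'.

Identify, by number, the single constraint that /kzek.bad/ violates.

2

/kzek.bad/: syllable 2 coda contains /d/.
This is a violation of constraint 2: "/d/ is not permitted in coda position."
The remaining constraints (1, 3, 4) are satisfied.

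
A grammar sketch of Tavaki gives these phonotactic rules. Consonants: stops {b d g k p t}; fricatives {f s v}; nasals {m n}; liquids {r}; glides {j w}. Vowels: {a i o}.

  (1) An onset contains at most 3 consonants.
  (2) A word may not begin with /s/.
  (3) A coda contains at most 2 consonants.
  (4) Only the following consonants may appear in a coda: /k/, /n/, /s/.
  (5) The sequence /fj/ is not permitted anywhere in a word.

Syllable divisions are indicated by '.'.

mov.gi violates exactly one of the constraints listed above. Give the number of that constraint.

mov.gi: syllable 1 coda contains /v/, which is not a licensed coda consonant.
This is a violation of constraint 4: "Only the following consonants may appear in a coda: /k/, /n/, /s/."
The remaining constraints (1, 2, 3, 5) are satisfied.

4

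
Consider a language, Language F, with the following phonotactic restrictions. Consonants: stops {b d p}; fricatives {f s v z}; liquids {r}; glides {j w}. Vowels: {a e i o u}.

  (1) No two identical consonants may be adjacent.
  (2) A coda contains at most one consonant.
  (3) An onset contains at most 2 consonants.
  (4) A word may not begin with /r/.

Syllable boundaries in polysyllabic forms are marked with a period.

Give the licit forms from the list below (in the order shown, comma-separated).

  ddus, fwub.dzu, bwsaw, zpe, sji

fwub.dzu, zpe, sji

ddus — violates constraint 1: adjacent identical consonants /dd/ → illicit
fwub.dzu — σ1 onset /fw/ (2C), coda /b/ ok; σ2 onset /dz/ (2C), coda /∅/ ok → licit
bwsaw — violates constraint 3: syllable 1 onset /bws/ has 3 consonants (> 2) → illicit
zpe — σ1 onset /zp/ (2C), coda /∅/ ok → licit
sji — σ1 onset /sj/ (2C), coda /∅/ ok → licit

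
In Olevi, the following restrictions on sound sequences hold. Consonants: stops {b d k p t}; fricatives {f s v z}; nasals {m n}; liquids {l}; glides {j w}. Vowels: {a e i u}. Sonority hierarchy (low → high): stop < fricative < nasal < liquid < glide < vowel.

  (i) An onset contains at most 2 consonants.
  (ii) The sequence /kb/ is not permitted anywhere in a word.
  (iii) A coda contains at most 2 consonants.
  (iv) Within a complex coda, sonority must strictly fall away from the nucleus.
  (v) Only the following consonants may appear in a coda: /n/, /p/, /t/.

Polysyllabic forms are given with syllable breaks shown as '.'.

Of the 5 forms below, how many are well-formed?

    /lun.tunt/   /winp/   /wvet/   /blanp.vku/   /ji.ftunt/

5

/lun.tunt/ — σ1 onset /l/, coda /n/ ok; σ2 onset /t/, coda /nt/ (3→1 falls) ok → well-formed
/winp/ — σ1 onset /w/, coda /np/ (3→1 falls) ok → well-formed
/wvet/ — σ1 onset /wv/ (2C), coda /t/ ok → well-formed
/blanp.vku/ — σ1 onset /bl/ (2C), coda /np/ (3→1 falls) ok; σ2 onset /vk/ (2C), coda /∅/ ok → well-formed
/ji.ftunt/ — σ1 onset /j/, coda /∅/ ok; σ2 onset /ft/ (2C), coda /nt/ (3→1 falls) ok → well-formed
Well-formed: /lun.tunt/, /winp/, /wvet/, /blanp.vku/, /ji.ftunt/ → 5.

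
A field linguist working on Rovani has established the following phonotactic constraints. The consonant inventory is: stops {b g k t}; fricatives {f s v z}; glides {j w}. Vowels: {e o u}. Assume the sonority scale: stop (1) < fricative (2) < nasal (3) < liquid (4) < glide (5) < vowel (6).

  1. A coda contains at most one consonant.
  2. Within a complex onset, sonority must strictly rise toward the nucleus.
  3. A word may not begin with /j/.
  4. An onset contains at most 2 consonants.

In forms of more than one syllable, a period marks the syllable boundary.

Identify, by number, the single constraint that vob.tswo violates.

4

vob.tswo: syllable 2 onset /tsw/ has 3 consonants (> 2).
This is a violation of constraint 4: "An onset contains at most 2 consonants."
The remaining constraints (1, 2, 3) are satisfied.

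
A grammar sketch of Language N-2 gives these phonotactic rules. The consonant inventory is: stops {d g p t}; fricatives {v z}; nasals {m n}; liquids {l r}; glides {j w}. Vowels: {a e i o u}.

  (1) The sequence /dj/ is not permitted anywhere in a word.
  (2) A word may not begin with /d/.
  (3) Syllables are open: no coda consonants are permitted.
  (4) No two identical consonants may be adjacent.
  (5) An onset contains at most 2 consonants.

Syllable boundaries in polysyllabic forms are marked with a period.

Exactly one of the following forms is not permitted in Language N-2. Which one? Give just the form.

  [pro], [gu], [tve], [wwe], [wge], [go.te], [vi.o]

[wwe]

[pro] — σ1 onset /pr/ (2C), coda /∅/ ok → permitted
[gu] — σ1 onset /g/, coda /∅/ ok → permitted
[tve] — σ1 onset /tv/ (2C), coda /∅/ ok → permitted
[wwe] — violates constraint 4: adjacent identical consonants /ww/ → not permitted
[wge] — σ1 onset /wg/ (2C), coda /∅/ ok → permitted
[go.te] — σ1 onset /g/, coda /∅/ ok; σ2 onset /t/, coda /∅/ ok → permitted
[vi.o] — σ1 onset /v/, coda /∅/ ok; σ2 onset /∅/, coda /∅/ ok → permitted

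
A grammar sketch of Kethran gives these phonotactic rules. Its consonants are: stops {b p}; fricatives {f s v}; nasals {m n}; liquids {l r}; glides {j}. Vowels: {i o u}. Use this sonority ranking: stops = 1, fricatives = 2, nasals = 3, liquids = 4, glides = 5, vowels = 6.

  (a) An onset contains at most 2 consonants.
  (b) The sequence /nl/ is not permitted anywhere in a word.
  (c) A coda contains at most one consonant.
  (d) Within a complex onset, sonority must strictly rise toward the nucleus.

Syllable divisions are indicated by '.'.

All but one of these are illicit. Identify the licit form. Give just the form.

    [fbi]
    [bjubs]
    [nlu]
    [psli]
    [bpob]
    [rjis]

[fbi] — violates constraint (d): syllable 1 onset /fb/: /f/ (fricative, 2) → /b/ (stop, 1) does not rise → illicit
[bjubs] — violates constraint (c): syllable 1 coda /bs/ has 2 consonants (> 1) → illicit
[nlu] — violates constraint (b): contains banned sequence /nl/ → illicit
[psli] — violates constraint (a): syllable 1 onset /psl/ has 3 consonants (> 2) → illicit
[bpob] — violates constraint (d): syllable 1 onset /bp/: /b/ (stop, 1) → /p/ (stop, 1) does not rise → illicit
[rjis] — σ1 onset /rj/ (4→5 rises), coda /s/ ok → licit

[rjis]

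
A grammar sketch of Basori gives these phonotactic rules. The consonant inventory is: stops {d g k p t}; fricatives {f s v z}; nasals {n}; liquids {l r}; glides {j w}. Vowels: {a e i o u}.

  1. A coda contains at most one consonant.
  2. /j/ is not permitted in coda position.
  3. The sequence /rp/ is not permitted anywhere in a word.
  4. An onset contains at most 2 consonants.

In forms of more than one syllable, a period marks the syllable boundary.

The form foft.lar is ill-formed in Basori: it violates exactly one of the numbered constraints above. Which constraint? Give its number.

foft.lar: syllable 1 coda /ft/ has 2 consonants (> 1).
This is a violation of constraint 1: "A coda contains at most one consonant."
The remaining constraints (2, 3, 4) are satisfied.

1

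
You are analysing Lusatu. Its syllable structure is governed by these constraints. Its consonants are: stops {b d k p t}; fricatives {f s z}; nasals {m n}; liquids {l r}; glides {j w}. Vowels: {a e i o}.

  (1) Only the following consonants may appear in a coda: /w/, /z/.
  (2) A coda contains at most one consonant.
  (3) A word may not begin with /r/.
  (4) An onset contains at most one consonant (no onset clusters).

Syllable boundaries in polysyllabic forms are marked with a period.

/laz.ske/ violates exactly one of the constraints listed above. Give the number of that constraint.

/laz.ske/: syllable 2 onset /sk/ has 2 consonants (> 1).
This is a violation of constraint 4: "An onset contains at most one consonant (no onset clusters)."
The remaining constraints (1, 2, 3) are satisfied.

4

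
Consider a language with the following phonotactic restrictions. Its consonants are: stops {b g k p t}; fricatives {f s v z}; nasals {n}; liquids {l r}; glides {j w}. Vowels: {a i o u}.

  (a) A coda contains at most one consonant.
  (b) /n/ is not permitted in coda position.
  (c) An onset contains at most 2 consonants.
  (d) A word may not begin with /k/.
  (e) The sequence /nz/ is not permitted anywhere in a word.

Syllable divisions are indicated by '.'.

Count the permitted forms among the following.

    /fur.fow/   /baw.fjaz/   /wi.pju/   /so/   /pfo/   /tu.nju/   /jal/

/fur.fow/ — σ1 onset /f/, coda /r/ ok; σ2 onset /f/, coda /w/ ok → permitted
/baw.fjaz/ — σ1 onset /b/, coda /w/ ok; σ2 onset /fj/ (2C), coda /z/ ok → permitted
/wi.pju/ — σ1 onset /w/, coda /∅/ ok; σ2 onset /pj/ (2C), coda /∅/ ok → permitted
/so/ — σ1 onset /s/, coda /∅/ ok → permitted
/pfo/ — σ1 onset /pf/ (2C), coda /∅/ ok → permitted
/tu.nju/ — σ1 onset /t/, coda /∅/ ok; σ2 onset /nj/ (2C), coda /∅/ ok → permitted
/jal/ — σ1 onset /j/, coda /l/ ok → permitted
Permitted: /fur.fow/, /baw.fjaz/, /wi.pju/, /so/, /pfo/, /tu.nju/, /jal/ → 7.

7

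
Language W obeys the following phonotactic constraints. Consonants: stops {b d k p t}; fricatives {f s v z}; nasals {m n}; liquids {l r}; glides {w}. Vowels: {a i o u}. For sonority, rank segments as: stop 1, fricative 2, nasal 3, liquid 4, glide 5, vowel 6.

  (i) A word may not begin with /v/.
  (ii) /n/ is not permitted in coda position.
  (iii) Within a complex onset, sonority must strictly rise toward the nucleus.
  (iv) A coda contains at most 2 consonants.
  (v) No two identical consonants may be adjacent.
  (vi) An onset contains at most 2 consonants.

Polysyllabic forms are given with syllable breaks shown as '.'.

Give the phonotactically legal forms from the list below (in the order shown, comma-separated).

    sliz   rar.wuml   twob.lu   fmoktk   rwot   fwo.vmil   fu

sliz — σ1 onset /sl/ (2→4 rises), coda /z/ ok → phonotactically legal
rar.wuml — σ1 onset /r/, coda /r/ ok; σ2 onset /w/, coda /ml/ (2C) ok → phonotactically legal
twob.lu — σ1 onset /tw/ (1→5 rises), coda /b/ ok; σ2 onset /l/, coda /∅/ ok → phonotactically legal
fmoktk — violates constraint (iv): syllable 1 coda /ktk/ has 3 consonants (> 2) → phonotactically illegal
rwot — σ1 onset /rw/ (4→5 rises), coda /t/ ok → phonotactically legal
fwo.vmil — σ1 onset /fw/ (2→5 rises), coda /∅/ ok; σ2 onset /vm/ (2→3 rises), coda /l/ ok → phonotactically legal
fu — σ1 onset /f/, coda /∅/ ok → phonotactically legal

sliz, rar.wuml, twob.lu, rwot, fwo.vmil, fu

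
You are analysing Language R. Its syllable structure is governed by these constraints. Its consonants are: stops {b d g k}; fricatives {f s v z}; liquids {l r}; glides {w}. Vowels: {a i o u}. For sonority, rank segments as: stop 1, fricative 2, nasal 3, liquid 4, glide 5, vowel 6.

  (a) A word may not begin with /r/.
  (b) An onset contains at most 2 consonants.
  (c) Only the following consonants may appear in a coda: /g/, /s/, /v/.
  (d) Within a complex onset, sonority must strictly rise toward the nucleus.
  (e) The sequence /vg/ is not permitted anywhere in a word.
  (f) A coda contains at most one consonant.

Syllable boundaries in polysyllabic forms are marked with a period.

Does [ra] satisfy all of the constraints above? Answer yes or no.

no

[ra] — violates constraint (a): word begins with /r/ → not permitted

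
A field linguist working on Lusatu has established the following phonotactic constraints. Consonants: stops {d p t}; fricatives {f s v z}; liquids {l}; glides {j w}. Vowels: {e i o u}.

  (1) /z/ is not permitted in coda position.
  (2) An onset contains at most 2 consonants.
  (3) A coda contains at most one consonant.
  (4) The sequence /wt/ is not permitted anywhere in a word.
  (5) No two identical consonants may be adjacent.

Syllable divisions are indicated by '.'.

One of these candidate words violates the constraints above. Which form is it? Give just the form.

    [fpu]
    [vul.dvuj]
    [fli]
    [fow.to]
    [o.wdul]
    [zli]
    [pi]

[fpu] — σ1 onset /fp/ (2C), coda /∅/ ok → permitted
[vul.dvuj] — σ1 onset /v/, coda /l/ ok; σ2 onset /dv/ (2C), coda /j/ ok → permitted
[fli] — σ1 onset /fl/ (2C), coda /∅/ ok → permitted
[fow.to] — violates constraint 4: contains banned sequence /wt/ → not permitted
[o.wdul] — σ1 onset /∅/, coda /∅/ ok; σ2 onset /wd/ (2C), coda /l/ ok → permitted
[zli] — σ1 onset /zl/ (2C), coda /∅/ ok → permitted
[pi] — σ1 onset /p/, coda /∅/ ok → permitted

[fow.to]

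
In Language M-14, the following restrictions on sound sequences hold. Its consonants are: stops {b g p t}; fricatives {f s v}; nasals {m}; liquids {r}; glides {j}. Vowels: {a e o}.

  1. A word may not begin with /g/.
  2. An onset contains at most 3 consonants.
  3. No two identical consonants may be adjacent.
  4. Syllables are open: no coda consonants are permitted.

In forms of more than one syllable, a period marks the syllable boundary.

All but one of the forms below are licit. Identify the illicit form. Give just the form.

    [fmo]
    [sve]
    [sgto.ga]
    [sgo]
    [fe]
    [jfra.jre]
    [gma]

[gma]

[fmo] — σ1 onset /fm/ (2C), coda /∅/ ok → licit
[sve] — σ1 onset /sv/ (2C), coda /∅/ ok → licit
[sgto.ga] — σ1 onset /sgt/ (3C), coda /∅/ ok; σ2 onset /g/, coda /∅/ ok → licit
[sgo] — σ1 onset /sg/ (2C), coda /∅/ ok → licit
[fe] — σ1 onset /f/, coda /∅/ ok → licit
[jfra.jre] — σ1 onset /jfr/ (3C), coda /∅/ ok; σ2 onset /jr/ (2C), coda /∅/ ok → licit
[gma] — violates constraint 1: word begins with /g/ → illicit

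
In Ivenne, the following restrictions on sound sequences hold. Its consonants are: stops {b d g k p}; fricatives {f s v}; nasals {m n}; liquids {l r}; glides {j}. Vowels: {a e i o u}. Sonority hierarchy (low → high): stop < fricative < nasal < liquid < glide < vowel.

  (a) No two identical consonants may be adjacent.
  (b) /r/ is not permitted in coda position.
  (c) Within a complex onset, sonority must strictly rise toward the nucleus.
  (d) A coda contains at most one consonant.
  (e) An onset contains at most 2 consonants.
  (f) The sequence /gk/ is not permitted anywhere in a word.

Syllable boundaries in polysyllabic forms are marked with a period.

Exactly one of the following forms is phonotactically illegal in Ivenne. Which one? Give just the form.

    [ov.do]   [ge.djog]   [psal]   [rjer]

[rjer]

[ov.do] — σ1 onset /∅/, coda /v/ ok; σ2 onset /d/, coda /∅/ ok → phonotactically legal
[ge.djog] — σ1 onset /g/, coda /∅/ ok; σ2 onset /dj/ (1→5 rises), coda /g/ ok → phonotactically legal
[psal] — σ1 onset /ps/ (1→2 rises), coda /l/ ok → phonotactically legal
[rjer] — violates constraint (b): syllable 1 coda contains /r/ → phonotactically illegal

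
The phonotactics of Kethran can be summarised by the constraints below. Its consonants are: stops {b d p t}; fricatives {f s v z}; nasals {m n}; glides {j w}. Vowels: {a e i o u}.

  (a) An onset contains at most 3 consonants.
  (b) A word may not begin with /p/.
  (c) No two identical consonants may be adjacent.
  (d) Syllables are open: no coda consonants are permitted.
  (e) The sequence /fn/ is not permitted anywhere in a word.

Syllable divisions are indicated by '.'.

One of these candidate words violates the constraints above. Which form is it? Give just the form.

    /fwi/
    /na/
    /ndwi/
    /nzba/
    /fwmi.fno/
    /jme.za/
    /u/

/fwmi.fno/

/fwi/ — σ1 onset /fw/ (2C), coda /∅/ ok → permitted
/na/ — σ1 onset /n/, coda /∅/ ok → permitted
/ndwi/ — σ1 onset /ndw/ (3C), coda /∅/ ok → permitted
/nzba/ — σ1 onset /nzb/ (3C), coda /∅/ ok → permitted
/fwmi.fno/ — violates constraint (e): contains banned sequence /fn/ → not permitted
/jme.za/ — σ1 onset /jm/ (2C), coda /∅/ ok; σ2 onset /z/, coda /∅/ ok → permitted
/u/ — σ1 onset /∅/, coda /∅/ ok → permitted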